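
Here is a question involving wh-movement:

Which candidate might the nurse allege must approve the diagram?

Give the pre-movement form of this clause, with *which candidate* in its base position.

'which candidate' is the subject of the clause embedded under 'allege'. Fronting leaves a gap immediately after 'allege':
Which candidate might the nurse allege ___ must approve the diagram?

The nurse might allege which candidate must approve the diagram.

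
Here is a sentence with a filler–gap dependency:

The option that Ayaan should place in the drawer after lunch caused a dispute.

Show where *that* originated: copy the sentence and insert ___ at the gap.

The option that Ayaan should place ___ in the drawer after lunch caused a dispute.

The filler 'that' is interpreted as the direct object of 'place'. The gap is right after 'place'.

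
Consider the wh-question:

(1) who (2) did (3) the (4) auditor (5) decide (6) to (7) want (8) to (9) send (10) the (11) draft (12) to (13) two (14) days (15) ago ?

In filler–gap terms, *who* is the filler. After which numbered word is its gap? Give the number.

In situ: The auditor did decide to want to send the draft to who two days ago.
'who' functions as the object of the preposition 'to' (recipient of 'send'). Wh-movement fronts it, leaving a gap right after 'to':
Who did the auditor decide to want to send the draft to ___ two days ago?
'to' is word 12.

12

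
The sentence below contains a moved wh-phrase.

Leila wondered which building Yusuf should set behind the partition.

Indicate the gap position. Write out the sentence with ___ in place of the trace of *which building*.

Leila wondered which building Yusuf should set ___ behind the partition.

In situ: Yusuf should set which building behind the partition.
'which building' is the direct object of 'set'. The gap is right after 'set'.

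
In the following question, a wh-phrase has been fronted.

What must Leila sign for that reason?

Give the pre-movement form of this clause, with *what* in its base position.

The filler 'what' is interpreted as the direct object of 'sign'. Fronting leaves a gap immediately after 'sign':
What must Leila sign ___ for that reason?

Leila must sign what for that reason.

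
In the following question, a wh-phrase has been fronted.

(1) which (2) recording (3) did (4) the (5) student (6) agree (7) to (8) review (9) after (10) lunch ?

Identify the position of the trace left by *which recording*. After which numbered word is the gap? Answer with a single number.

Underlying clause: The student did agree to review which recording after lunch.
'which recording' functions as the direct object of 'review'. Fronting leaves a gap immediately after 'review':
Which recording did the student agree to review ___ after lunch?
'review' is word 8.

8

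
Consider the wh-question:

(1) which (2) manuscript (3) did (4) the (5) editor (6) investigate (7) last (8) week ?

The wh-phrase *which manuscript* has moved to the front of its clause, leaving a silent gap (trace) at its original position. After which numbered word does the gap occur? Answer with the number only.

Pre-movement form: The editor did investigate which manuscript last week.
'which manuscript' functions as the direct object of 'investigate'. It moves to the left edge, and the trace sits right after 'investigate':
Which manuscript did the editor investigate ___ last week?
'investigate' is word 6.

6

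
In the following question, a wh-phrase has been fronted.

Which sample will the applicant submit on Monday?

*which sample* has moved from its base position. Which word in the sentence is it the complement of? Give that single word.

Pre-movement form: The applicant will submit which sample on Monday.
'which sample' functions as the direct object of 'submit'. It moves to the left edge, and the trace sits right after 'submit':
Which sample will the applicant submit ___ on Monday?

submit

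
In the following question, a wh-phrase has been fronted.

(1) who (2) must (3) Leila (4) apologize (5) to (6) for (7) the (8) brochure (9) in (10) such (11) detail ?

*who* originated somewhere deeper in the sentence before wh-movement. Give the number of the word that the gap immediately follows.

5

Pre-movement form: Leila must apologize to who for the brochure in such detail.
'who' functions as the object of the preposition 'to'. Wh-movement fronts it, leaving a gap right after 'to':
Who must Leila apologize to ___ for the brochure in such detail?
'to' is word 5.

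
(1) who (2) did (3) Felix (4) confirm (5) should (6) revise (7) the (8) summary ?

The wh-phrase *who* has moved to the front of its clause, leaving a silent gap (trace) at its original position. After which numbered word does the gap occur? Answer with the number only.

4

Pre-movement form: Felix did confirm who should revise the summary.
'who' functions as the subject of the clause embedded under 'confirm'. Fronting leaves a gap immediately after 'confirm':
Who did Felix confirm ___ should revise the summary?
'confirm' is word 4.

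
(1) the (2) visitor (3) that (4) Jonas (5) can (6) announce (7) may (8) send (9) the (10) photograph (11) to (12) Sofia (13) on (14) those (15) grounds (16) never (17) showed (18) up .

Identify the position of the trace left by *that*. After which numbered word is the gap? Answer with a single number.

'that' is the subject of the clause embedded under 'announce'. Fronting leaves a gap immediately after 'announce':
The visitor that Jonas can announce ___ may send the photograph to Sofia on those grounds never showed up.
'announce' is word 6.

6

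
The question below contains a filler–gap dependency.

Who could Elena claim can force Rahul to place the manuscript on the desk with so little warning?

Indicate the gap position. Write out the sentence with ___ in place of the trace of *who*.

Who could Elena claim ___ can force Rahul to place the manuscript on the desk with so little warning?

In situ: Elena could claim who can force Rahul to place the manuscript on the desk with so little warning.
'who' functions as the subject of the clause embedded under 'claim'. The gap is right after 'claim'.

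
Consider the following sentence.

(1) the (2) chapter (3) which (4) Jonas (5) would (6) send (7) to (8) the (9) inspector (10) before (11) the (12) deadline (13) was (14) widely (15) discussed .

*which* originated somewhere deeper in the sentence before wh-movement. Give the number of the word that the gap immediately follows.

'which' is the direct object of 'send'. It moves to the left edge, and the trace sits right after 'send':
The chapter which Jonas would send ___ to the inspector before the deadline was widely discussed.
'send' is word 6.

6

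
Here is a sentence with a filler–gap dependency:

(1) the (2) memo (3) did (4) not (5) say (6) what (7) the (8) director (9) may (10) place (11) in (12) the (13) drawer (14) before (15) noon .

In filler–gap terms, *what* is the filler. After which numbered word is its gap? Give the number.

Before movement: The director may place what in the drawer before noon.
'what' is the direct object of 'place'. Fronting leaves a gap immediately after 'place':
The memo did not say what the director may place ___ in the drawer before noon.
'place' is word 10.

10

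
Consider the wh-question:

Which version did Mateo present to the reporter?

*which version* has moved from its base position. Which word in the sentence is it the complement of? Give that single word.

present

Before movement: Mateo did present which version to the reporter.
'which version' functions as the direct object of 'present'. Fronting leaves a gap immediately after 'present':
Which version did Mateo present ___ to the reporter?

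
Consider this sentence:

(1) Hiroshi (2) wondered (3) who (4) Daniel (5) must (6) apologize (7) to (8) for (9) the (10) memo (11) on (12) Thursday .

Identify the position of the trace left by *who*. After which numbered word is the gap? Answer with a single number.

7

Before movement: Daniel must apologize to who for the memo on Thursday.
The filler 'who' is interpreted as the object of the preposition 'to'. Wh-movement fronts it, leaving a gap right after 'to':
Hiroshi wondered who Daniel must apologize to ___ for the memo on Thursday.
'to' is word 7.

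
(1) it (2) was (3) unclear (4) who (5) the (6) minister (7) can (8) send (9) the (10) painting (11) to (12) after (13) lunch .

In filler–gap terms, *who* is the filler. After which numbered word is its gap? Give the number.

11

In situ: The minister can send the painting to who after lunch.
The filler 'who' is interpreted as the object of the preposition 'to' (recipient of 'send'). It moves to the left edge, and the trace sits right after 'to':
It was unclear who the minister can send the painting to ___ after lunch.
'to' is word 11.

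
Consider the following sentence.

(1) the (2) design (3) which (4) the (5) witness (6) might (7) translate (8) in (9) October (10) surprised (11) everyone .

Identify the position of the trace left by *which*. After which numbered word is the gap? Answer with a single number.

The filler 'which' is interpreted as the direct object of 'translate'. Wh-movement fronts it, leaving a gap right after 'translate':
The design which the witness might translate ___ in October surprised everyone.
'translate' is word 7.

7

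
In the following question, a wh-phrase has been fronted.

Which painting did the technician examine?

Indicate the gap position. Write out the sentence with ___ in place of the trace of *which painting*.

Before movement: The technician did examine which painting.
'which painting' is the direct object of 'examine'. The gap is right after 'examine'.

Which painting did the technician examine ___?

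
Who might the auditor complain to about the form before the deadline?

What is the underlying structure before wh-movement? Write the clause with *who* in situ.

The filler 'who' is interpreted as the object of the preposition 'to'. Wh-movement fronts it, leaving a gap right after 'to':
Who might the auditor complain to ___ about the form before the deadline?

The auditor might complain to who about the form before the deadline.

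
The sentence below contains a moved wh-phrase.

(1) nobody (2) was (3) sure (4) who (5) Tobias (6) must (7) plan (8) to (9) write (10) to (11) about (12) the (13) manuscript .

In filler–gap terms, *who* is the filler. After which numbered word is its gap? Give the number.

10

Pre-movement form: Tobias must plan to write to who about the manuscript.
'who' functions as the object of the preposition 'to'. Wh-movement fronts it, leaving a gap right after 'to':
Nobody was sure who Tobias must plan to write to ___ about the manuscript.
'to' is word 10.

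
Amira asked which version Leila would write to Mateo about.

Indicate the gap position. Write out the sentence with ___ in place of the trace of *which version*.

Before movement: Leila would write to Mateo about which version.
'which version' is the object of the preposition 'about'. The gap is right after 'about'.

Amira asked which version Leila would write to Mateo about ___.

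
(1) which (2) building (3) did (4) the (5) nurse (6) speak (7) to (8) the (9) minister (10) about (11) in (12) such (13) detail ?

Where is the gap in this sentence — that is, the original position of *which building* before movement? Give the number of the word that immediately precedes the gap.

10

Pre-movement form: The nurse did speak to the minister about which building in such detail.
'which building' functions as the object of the preposition 'about'. It moves to the left edge, and the trace sits right after 'about':
Which building did the nurse speak to the minister about ___ in such detail?
'about' is word 10.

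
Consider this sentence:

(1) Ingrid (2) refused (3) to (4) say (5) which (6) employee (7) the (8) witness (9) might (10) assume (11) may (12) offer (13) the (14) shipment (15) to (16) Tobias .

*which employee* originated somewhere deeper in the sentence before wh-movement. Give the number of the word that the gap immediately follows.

10

Before movement: The witness might assume which employee may offer the shipment to Tobias.
'which employee' is the subject of the clause embedded under 'assume'. Wh-movement fronts it, leaving a gap right after 'assume':
Ingrid refused to say which employee the witness might assume ___ may offer the shipment to Tobias.
'assume' is word 10.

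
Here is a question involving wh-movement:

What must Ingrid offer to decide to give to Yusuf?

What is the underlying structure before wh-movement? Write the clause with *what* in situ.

'what' is the direct object of 'give'. It moves to the left edge, and the trace sits right after 'give':
What must Ingrid offer to decide to give ___ to Yusuf?

Ingrid must offer to decide to give what to Yusuf.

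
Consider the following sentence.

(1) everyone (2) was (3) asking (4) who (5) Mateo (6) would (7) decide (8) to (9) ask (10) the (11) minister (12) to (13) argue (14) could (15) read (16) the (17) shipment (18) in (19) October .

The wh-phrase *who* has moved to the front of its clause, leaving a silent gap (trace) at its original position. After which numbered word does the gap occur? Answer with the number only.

13

Pre-movement form: Mateo would decide to ask the minister to argue who could read the shipment in October.
'who' is the subject of the clause embedded under 'argue'. Wh-movement fronts it, leaving a gap right after 'argue':
Everyone was asking who Mateo would decide to ask the minister to argue ___ could read the shipment in October.
'argue' is word 13.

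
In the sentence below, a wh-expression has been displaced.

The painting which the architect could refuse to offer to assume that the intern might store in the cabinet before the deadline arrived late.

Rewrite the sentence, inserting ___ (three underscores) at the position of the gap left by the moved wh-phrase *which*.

'which' functions as the direct object of 'store'. The gap is right after 'store'.

The painting which the architect could refuse to offer to assume that the intern might store ___ in the cabinet before the deadline arrived late.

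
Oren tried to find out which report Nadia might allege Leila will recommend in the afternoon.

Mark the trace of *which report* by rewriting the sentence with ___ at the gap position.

Pre-movement form: Nadia might allege Leila will recommend which report in the afternoon.
The filler 'which report' is interpreted as the direct object of 'recommend'. The gap is right after 'recommend'.

Oren tried to find out which report Nadia might allege Leila will recommend ___ in the afternoon.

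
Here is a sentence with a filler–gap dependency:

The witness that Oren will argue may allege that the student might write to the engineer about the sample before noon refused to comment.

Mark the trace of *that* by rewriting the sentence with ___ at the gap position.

'that' functions as the subject of the clause embedded under 'argue'. The gap is right after 'argue'.

The witness that Oren will argue ___ may allege that the student might write to the engineer about the sample before noon refused to comment.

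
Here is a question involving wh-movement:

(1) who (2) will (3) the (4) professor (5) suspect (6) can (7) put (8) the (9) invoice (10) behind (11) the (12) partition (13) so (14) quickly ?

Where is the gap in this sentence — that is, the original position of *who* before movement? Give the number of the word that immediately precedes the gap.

5

Underlying clause: The professor will suspect who can put the invoice behind the partition so quickly.
'who' is the subject of the clause embedded under 'suspect'. Wh-movement fronts it, leaving a gap right after 'suspect':
Who will the professor suspect ___ can put the invoice behind the partition so quickly?
'suspect' is word 5.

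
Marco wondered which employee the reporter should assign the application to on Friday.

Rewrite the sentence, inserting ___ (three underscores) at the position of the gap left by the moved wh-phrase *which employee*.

Marco wondered which employee the reporter should assign the application to ___ on Friday.

In situ: The reporter should assign the application to which employee on Friday.
The filler 'which employee' is interpreted as the object of the preposition 'to' (recipient of 'assign'). The gap is right after 'to'.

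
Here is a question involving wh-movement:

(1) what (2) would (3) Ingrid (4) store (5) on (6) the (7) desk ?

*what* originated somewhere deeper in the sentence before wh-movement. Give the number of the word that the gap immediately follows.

Pre-movement form: Ingrid would store what on the desk.
'what' is the direct object of 'store'. Wh-movement fronts it, leaving a gap right after 'store':
What would Ingrid store ___ on the desk?
'store' is word 4.

4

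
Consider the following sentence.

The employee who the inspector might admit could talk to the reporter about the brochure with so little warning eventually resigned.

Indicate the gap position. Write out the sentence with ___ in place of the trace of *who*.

The filler 'who' is interpreted as the subject of the clause embedded under 'admit'. The gap is right after 'admit'.

The employee who the inspector might admit ___ could talk to the reporter about the brochure with so little warning eventually resigned.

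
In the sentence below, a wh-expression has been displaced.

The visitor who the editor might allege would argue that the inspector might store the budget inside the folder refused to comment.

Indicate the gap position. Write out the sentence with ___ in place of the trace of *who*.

The visitor who the editor might allege ___ would argue that the inspector might store the budget inside the folder refused to comment.

The filler 'who' is interpreted as the subject of the clause embedded under 'allege'. The gap is right after 'allege'.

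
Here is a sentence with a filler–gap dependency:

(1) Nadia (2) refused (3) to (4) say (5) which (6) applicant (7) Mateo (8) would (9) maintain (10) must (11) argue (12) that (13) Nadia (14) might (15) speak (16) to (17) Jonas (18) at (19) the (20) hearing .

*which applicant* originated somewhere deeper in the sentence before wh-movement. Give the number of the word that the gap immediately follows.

9

Pre-movement form: Mateo would maintain which applicant must argue that Nadia might speak to Jonas at the hearing.
'which applicant' functions as the subject of the clause embedded under 'maintain'. It moves to the left edge, and the trace sits right after 'maintain':
Nadia refused to say which applicant Mateo would maintain ___ must argue that Nadia might speak to Jonas at the hearing.
'maintain' is word 9.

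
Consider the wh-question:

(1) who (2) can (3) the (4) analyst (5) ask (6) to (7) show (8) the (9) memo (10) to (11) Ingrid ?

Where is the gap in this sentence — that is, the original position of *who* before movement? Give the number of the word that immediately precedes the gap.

5

Underlying clause: The analyst can ask who to show the memo to Ingrid.
'who' is the direct object of 'ask'. Fronting leaves a gap immediately after 'ask':
Who can the analyst ask ___ to show the memo to Ingrid?
'ask' is word 5.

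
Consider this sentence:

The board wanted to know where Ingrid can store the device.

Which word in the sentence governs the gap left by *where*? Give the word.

store

Pre-movement form: Ingrid can store the device where.
'where' is the locative complement of 'store'. Fronting leaves a gap immediately after 'device':
The board wanted to know where Ingrid can store the device ___.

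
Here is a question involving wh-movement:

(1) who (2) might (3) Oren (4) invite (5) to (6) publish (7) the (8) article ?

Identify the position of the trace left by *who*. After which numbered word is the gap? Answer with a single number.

Pre-movement form: Oren might invite who to publish the article.
'who' is the direct object of 'invite'. Fronting leaves a gap immediately after 'invite':
Who might Oren invite ___ to publish the article?
'invite' is word 4.

4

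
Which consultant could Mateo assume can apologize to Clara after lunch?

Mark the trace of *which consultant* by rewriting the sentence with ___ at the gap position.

Underlying clause: Mateo could assume which consultant can apologize to Clara after lunch.
'which consultant' functions as the subject of the clause embedded under 'assume'. The gap is right after 'assume'.

Which consultant could Mateo assume ___ can apologize to Clara after lunch?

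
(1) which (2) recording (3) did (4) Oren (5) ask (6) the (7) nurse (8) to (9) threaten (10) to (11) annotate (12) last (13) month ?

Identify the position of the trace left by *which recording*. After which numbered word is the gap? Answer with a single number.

In situ: Oren did ask the nurse to threaten to annotate which recording last month.
'which recording' is the direct object of 'annotate'. It moves to the left edge, and the trace sits right after 'annotate':
Which recording did Oren ask the nurse to threaten to annotate ___ last month?
'annotate' is word 11.

11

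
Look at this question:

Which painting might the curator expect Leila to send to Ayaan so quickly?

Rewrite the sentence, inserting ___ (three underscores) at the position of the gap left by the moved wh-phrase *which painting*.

Underlying clause: The curator might expect Leila to send which painting to Ayaan so quickly.
'which painting' functions as the direct object of 'send'. The gap is right after 'send'.

Which painting might the curator expect Leila to send ___ to Ayaan so quickly?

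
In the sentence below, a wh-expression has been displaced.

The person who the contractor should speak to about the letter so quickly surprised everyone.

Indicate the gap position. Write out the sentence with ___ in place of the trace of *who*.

'who' functions as the object of the preposition 'to'. The gap is right after 'to'.

The person who the contractor should speak to ___ about the letter so quickly surprised everyone.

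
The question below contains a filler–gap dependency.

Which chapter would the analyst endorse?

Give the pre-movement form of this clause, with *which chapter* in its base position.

'which chapter' functions as the direct object of 'endorse'. It moves to the left edge, and the trace sits right after 'endorse':
Which chapter would the analyst endorse ___?

The analyst would endorse which chapter.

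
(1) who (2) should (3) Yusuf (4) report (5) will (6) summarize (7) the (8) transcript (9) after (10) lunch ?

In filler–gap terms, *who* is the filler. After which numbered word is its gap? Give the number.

In situ: Yusuf should report who will summarize the transcript after lunch.
The filler 'who' is interpreted as the subject of the clause embedded under 'report'. Wh-movement fronts it, leaving a gap right after 'report':
Who should Yusuf report ___ will summarize the transcript after lunch?
'report' is word 4.

4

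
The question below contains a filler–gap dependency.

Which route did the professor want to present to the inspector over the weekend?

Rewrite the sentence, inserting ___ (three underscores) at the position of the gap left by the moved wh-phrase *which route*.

In situ: The professor did want to present which route to the inspector over the weekend.
'which route' is the direct object of 'present'. The gap is right after 'present'.

Which route did the professor want to present ___ to the inspector over the weekend?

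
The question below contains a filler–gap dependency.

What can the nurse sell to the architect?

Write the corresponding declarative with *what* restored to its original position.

The nurse can sell what to the architect.

The filler 'what' is interpreted as the direct object of 'sell'. It moves to the left edge, and the trace sits right after 'sell':
What can the nurse sell ___ to the architect?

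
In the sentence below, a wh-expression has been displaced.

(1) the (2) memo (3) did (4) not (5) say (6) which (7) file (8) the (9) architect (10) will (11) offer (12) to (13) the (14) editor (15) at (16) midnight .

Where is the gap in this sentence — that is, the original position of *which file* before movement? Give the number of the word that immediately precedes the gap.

11

Before movement: The architect will offer which file to the editor at midnight.
'which file' is the direct object of 'offer'. Fronting leaves a gap immediately after 'offer':
The memo did not say which file the architect will offer ___ to the editor at midnight.
'offer' is word 11.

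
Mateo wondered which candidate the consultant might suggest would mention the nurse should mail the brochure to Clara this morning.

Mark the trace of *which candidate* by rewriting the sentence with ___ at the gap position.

Before movement: The consultant might suggest which candidate would mention the nurse should mail the brochure to Clara this morning.
'which candidate' functions as the subject of the clause embedded under 'suggest'. The gap is right after 'suggest'.

Mateo wondered which candidate the consultant might suggest ___ would mention the nurse should mail the brochure to Clara this morning.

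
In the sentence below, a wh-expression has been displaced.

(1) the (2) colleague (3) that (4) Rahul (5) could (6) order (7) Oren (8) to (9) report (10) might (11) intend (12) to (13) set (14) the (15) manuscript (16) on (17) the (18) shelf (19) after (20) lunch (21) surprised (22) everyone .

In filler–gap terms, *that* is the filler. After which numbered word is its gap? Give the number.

'that' functions as the subject of the clause embedded under 'report'. Wh-movement fronts it, leaving a gap right after 'report':
The colleague that Rahul could order Oren to report ___ might intend to set the manuscript on the shelf after lunch surprised everyone.
'report' is word 9.

9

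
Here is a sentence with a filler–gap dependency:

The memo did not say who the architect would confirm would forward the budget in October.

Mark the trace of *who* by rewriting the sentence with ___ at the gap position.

Before movement: The architect would confirm who would forward the budget in October.
'who' functions as the subject of the clause embedded under 'confirm'. The gap is right after 'confirm'.

The memo did not say who the architect would confirm ___ would forward the budget in October.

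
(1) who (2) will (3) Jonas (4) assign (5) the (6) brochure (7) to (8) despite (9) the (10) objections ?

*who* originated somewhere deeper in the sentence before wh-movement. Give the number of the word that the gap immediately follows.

In situ: Jonas will assign the brochure to who despite the objections.
The filler 'who' is interpreted as the object of the preposition 'to' (recipient of 'assign'). Fronting leaves a gap immediately after 'to':
Who will Jonas assign the brochure to ___ despite the objections?
'to' is word 7.

7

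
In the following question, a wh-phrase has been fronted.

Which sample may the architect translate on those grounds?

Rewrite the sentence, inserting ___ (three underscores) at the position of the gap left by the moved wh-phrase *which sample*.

Which sample may the architect translate ___ on those grounds?

Before movement: The architect may translate which sample on those grounds.
The filler 'which sample' is interpreted as the direct object of 'translate'. The gap is right after 'translate'.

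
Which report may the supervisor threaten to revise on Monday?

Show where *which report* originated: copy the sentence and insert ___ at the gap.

Which report may the supervisor threaten to revise ___ on Monday?

Pre-movement form: The supervisor may threaten to revise which report on Monday.
'which report' is the direct object of 'revise'. The gap is right after 'revise'.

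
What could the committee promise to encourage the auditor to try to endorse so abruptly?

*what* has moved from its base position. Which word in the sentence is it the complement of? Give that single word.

endorse

In situ: The committee could promise to encourage the auditor to try to endorse what so abruptly.
'what' functions as the direct object of 'endorse'. It moves to the left edge, and the trace sits right after 'endorse':
What could the committee promise to encourage the auditor to try to endorse ___ so abruptly?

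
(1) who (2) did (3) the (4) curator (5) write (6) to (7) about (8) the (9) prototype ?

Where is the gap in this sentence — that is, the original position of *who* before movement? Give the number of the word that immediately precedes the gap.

In situ: The curator did write to who about the prototype.
The filler 'who' is interpreted as the object of the preposition 'to'. Fronting leaves a gap immediately after 'to':
Who did the curator write to ___ about the prototype?
'to' is word 6.

6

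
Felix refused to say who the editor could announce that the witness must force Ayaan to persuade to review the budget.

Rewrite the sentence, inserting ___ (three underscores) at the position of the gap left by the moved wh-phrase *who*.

Felix refused to say who the editor could announce that the witness must force Ayaan to persuade ___ to review the budget.

Underlying clause: The editor could announce that the witness must force Ayaan to persuade who to review the budget.
'who' functions as the direct object of 'persuade'. The gap is right after 'persuade'.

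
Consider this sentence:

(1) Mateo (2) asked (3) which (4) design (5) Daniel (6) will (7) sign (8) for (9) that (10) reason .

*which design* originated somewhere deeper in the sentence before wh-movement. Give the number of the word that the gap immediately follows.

7

Before movement: Daniel will sign which design for that reason.
'which design' functions as the direct object of 'sign'. Fronting leaves a gap immediately after 'sign':
Mateo asked which design Daniel will sign ___ for that reason.
'sign' is word 7.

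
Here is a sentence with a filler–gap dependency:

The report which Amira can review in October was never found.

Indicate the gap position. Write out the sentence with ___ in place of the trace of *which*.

The report which Amira can review ___ in October was never found.

'which' functions as the direct object of 'review'. The gap is right after 'review'.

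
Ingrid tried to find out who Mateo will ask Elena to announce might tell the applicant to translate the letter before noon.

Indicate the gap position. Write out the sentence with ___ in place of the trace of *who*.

In situ: Mateo will ask Elena to announce who might tell the applicant to translate the letter before noon.
'who' functions as the subject of the clause embedded under 'announce'. The gap is right after 'announce'.

Ingrid tried to find out who Mateo will ask Elena to announce ___ might tell the applicant to translate the letter before noon.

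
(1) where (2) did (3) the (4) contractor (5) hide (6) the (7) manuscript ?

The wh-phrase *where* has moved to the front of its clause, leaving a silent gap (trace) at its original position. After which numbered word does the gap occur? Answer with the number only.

Pre-movement form: The contractor did hide the manuscript where.
'where' functions as the locative complement of 'hide'. Fronting leaves a gap immediately after 'manuscript':
Where did the contractor hide the manuscript ___?
'manuscript' is word 7.

7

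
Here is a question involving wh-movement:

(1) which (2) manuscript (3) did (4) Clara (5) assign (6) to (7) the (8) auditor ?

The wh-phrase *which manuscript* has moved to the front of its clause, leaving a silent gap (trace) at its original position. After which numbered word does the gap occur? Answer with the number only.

In situ: Clara did assign which manuscript to the auditor.
'which manuscript' is the direct object of 'assign'. Fronting leaves a gap immediately after 'assign':
Which manuscript did Clara assign ___ to the auditor?
'assign' is word 5.

5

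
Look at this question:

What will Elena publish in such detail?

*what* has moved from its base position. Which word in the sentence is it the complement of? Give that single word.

Pre-movement form: Elena will publish what in such detail.
'what' is the direct object of 'publish'. It moves to the left edge, and the trace sits right after 'publish':
What will Elena publish ___ in such detail?

publish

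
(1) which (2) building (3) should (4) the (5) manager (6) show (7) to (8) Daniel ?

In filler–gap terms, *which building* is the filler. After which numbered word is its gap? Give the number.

6

Pre-movement form: The manager should show which building to Daniel.
'which building' functions as the direct object of 'show'. Fronting leaves a gap immediately after 'show':
Which building should the manager show ___ to Daniel?
'show' is word 6.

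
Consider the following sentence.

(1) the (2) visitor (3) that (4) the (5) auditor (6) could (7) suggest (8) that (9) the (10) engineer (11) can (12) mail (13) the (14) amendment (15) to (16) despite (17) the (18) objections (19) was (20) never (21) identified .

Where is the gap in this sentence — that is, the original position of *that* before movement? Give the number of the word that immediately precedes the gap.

'that' is the object of the preposition 'to' (recipient of 'mail'). Wh-movement fronts it, leaving a gap right after 'to':
The visitor that the auditor could suggest that the engineer can mail the amendment to ___ despite the objections was never identified.
'to' is word 15.

15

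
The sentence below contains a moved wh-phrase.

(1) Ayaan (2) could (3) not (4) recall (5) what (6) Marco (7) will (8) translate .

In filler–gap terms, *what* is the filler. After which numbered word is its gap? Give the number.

Underlying clause: Marco will translate what.
The filler 'what' is interpreted as the direct object of 'translate'. It moves to the left edge, and the trace sits right after 'translate':
Ayaan could not recall what Marco will translate ___.
'translate' is word 8.

8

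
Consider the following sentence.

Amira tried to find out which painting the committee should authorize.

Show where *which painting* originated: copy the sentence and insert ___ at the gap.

In situ: The committee should authorize which painting.
The filler 'which painting' is interpreted as the direct object of 'authorize'. The gap is right after 'authorize'.

Amira tried to find out which painting the committee should authorize ___.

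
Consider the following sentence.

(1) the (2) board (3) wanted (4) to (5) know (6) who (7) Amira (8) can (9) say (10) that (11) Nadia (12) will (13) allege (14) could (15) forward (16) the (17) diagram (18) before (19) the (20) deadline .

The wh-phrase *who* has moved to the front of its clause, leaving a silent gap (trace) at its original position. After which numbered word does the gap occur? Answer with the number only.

Pre-movement form: Amira can say that Nadia will allege who could forward the diagram before the deadline.
'who' is the subject of the clause embedded under 'allege'. Fronting leaves a gap immediately after 'allege':
The board wanted to know who Amira can say that Nadia will allege ___ could forward the diagram before the deadline.
'allege' is word 13.

13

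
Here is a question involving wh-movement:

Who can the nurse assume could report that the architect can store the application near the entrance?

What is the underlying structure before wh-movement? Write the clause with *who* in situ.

'who' functions as the subject of the clause embedded under 'assume'. Fronting leaves a gap immediately after 'assume':
Who can the nurse assume ___ could report that the architect can store the application near the entrance?

The nurse can assume who could report that the architect can store the application near the entrance.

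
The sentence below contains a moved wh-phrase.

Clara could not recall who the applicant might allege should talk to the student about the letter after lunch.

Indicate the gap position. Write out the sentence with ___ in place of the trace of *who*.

Clara could not recall who the applicant might allege ___ should talk to the student about the letter after lunch.

Underlying clause: The applicant might allege who should talk to the student about the letter after lunch.
'who' functions as the subject of the clause embedded under 'allege'. The gap is right after 'allege'.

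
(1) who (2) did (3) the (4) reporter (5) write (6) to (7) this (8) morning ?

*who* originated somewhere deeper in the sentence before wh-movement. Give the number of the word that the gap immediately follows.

Underlying clause: The reporter did write to who this morning.
The filler 'who' is interpreted as the object of the preposition 'to'. It moves to the left edge, and the trace sits right after 'to':
Who did the reporter write to ___ this morning?
'to' is word 6.

6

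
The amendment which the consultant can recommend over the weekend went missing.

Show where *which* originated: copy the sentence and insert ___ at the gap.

The amendment which the consultant can recommend ___ over the weekend went missing.

The filler 'which' is interpreted as the direct object of 'recommend'. The gap is right after 'recommend'.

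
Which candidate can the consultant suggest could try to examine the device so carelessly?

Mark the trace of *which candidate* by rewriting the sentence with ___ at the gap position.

Pre-movement form: The consultant can suggest which candidate could try to examine the device so carelessly.
The filler 'which candidate' is interpreted as the subject of the clause embedded under 'suggest'. The gap is right after 'suggest'.

Which candidate can the consultant suggest ___ could try to examine the device so carelessly?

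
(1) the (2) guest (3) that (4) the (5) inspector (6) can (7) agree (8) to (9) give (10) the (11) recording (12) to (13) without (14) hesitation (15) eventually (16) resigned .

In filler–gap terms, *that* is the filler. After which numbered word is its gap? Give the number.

12

The filler 'that' is interpreted as the object of the preposition 'to' (recipient of 'give'). It moves to the left edge, and the trace sits right after 'to':
The guest that the inspector can agree to give the recording to ___ without hesitation eventually resigned.
'to' is word 12.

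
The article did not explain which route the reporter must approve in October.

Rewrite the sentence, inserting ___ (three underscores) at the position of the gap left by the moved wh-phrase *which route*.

The article did not explain which route the reporter must approve ___ in October.

Underlying clause: The reporter must approve which route in October.
'which route' is the direct object of 'approve'. The gap is right after 'approve'.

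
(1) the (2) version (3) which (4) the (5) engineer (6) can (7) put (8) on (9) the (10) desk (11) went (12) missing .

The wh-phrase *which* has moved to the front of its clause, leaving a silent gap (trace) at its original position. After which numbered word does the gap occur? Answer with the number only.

7

'which' functions as the direct object of 'put'. Wh-movement fronts it, leaving a gap right after 'put':
The version which the engineer can put ___ on the desk went missing.
'put' is word 7.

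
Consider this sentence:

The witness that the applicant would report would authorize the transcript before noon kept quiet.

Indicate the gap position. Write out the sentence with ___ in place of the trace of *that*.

The filler 'that' is interpreted as the subject of the clause embedded under 'report'. The gap is right after 'report'.

The witness that the applicant would report ___ would authorize the transcript before noon kept quiet.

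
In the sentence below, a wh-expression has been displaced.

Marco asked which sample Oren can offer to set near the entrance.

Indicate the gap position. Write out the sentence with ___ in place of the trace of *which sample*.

In situ: Oren can offer to set which sample near the entrance.
'which sample' functions as the direct object of 'set'. The gap is right after 'set'.

Marco asked which sample Oren can offer to set ___ near the entrance.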